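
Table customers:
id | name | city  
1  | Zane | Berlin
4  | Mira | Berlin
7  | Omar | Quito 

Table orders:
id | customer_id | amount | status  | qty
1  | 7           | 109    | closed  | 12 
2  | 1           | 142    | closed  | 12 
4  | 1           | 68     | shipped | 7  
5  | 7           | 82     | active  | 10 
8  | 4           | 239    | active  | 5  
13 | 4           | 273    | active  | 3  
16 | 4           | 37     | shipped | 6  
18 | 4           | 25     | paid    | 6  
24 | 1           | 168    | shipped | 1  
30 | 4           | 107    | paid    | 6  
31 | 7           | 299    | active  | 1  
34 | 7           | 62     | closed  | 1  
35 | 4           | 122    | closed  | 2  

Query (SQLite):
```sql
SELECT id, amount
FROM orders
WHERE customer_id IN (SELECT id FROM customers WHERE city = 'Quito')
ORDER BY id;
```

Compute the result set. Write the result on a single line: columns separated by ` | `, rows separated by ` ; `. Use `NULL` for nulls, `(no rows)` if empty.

1 | 109 ; 5 | 82 ; 31 | 299 ; 34 | 62

Inner query: customers.id where city = 'Quito'.
Outer: keep orders rows whose customer_id is in that set.
Inner query → {7}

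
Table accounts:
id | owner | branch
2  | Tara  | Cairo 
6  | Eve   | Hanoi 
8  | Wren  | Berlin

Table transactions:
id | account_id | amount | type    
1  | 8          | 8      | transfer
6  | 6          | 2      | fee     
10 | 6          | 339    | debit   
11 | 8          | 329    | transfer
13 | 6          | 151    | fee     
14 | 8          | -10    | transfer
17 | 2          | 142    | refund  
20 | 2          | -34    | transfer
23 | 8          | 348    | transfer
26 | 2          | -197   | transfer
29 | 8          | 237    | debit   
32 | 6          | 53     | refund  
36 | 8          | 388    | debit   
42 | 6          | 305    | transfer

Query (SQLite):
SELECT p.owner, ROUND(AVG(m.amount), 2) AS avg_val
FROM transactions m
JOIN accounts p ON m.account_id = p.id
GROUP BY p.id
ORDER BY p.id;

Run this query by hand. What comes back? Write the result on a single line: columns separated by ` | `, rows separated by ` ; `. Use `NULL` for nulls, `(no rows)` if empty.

Join each transactions row to its accounts via account_id.
Group joined rows by accounts.id; compute ROUND(AVG(m.amount), 2) per group.
  2: ids {17, 20, 26} → ROUND(AVG(m.amount), 2)=-29.67
  6: ids {6, 10, 13, 32, 42} → ROUND(AVG(m.amount), 2)=170
  8: ids {1, 11, 14, 23, 29, 36} → ROUND(AVG(m.amount), 2)=216.67

Tara | -29.67 ; Eve | 170 ; Wren | 216.67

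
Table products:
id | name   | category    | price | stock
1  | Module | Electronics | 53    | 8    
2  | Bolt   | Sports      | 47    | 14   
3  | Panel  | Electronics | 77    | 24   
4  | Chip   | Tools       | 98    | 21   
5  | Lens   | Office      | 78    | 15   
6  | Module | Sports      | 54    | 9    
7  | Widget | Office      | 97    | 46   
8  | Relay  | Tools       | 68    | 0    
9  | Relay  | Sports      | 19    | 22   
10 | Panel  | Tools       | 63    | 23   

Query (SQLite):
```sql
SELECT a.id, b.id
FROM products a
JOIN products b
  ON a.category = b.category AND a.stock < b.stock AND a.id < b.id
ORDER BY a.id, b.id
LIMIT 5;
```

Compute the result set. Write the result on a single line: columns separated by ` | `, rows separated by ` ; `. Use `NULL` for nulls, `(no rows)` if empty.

1 | 3 ; 2 | 9 ; 4 | 10 ; 5 | 7 ; 6 | 9

Pairs (a,b) with same category, a.stock < b.stock, a.id < b.id.
category groups: Electronics:{1,3} Office:{5,7} Sports:{2,6,9} Tools:{4,8,10}
Ordered by (a.id, b.id); first 5.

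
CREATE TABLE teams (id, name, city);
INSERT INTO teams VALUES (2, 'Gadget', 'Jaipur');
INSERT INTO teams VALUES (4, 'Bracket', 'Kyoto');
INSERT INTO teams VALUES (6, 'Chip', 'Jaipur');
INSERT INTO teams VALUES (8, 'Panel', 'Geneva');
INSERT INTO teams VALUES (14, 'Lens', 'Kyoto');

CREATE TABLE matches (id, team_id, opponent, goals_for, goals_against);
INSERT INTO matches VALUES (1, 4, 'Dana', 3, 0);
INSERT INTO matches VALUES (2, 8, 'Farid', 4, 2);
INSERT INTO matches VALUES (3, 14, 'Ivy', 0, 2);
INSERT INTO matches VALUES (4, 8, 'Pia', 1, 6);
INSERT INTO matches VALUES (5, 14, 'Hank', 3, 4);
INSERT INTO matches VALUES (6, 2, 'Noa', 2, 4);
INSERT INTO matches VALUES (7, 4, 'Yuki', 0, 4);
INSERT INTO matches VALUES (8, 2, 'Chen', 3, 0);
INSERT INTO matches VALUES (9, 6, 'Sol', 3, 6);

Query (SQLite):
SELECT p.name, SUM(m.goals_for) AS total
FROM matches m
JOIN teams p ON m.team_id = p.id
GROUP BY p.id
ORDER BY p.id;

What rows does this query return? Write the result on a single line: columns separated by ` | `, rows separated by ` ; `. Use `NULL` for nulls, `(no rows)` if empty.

Join each matches row to its teams via team_id.
Group joined rows by teams.id; compute SUM(m.goals_for) per group.
  2: ids {6, 8} → SUM(m.goals_for)=5
  4: ids {1, 7} → SUM(m.goals_for)=3
  6: ids {9} → SUM(m.goals_for)=3
  8: ids {2, 4} → SUM(m.goals_for)=5
  14: ids {3, 5} → SUM(m.goals_for)=3

Gadget | 5 ; Bracket | 3 ; Chip | 3 ; Panel | 5 ; Lens | 3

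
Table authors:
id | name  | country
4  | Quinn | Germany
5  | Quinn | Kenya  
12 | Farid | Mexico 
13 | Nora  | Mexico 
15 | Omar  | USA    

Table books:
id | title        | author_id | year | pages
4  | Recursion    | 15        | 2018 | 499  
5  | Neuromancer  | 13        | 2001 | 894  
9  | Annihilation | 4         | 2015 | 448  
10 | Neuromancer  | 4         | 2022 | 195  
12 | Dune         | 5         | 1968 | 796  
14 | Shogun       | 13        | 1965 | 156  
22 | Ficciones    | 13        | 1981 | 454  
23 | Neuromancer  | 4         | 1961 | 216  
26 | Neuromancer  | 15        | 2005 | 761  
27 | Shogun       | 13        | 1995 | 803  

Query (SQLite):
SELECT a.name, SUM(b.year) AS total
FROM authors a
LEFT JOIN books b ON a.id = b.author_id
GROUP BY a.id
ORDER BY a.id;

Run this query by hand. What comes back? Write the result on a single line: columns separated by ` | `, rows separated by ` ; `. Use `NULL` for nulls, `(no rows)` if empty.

Quinn | 5998 ; Quinn | 1968 ; Farid | NULL ; Nora | 7942 ; Omar | 4023

LEFT JOIN keeps every authors row; unmatched ones get NULL for books columns.
Group by authors.id and compute SUM(b.year). SUM over an all-NULL group is NULL.
  4: ids {9, 10, 23} → SUM(b.year)=5998
  5: ids {12} → SUM(b.year)=1968
  12: ids {—} → SUM(b.year)=NULL
  13: ids {5, 14, 22, 27} → SUM(b.year)=7942
  15: ids {4, 26} → SUM(b.year)=4023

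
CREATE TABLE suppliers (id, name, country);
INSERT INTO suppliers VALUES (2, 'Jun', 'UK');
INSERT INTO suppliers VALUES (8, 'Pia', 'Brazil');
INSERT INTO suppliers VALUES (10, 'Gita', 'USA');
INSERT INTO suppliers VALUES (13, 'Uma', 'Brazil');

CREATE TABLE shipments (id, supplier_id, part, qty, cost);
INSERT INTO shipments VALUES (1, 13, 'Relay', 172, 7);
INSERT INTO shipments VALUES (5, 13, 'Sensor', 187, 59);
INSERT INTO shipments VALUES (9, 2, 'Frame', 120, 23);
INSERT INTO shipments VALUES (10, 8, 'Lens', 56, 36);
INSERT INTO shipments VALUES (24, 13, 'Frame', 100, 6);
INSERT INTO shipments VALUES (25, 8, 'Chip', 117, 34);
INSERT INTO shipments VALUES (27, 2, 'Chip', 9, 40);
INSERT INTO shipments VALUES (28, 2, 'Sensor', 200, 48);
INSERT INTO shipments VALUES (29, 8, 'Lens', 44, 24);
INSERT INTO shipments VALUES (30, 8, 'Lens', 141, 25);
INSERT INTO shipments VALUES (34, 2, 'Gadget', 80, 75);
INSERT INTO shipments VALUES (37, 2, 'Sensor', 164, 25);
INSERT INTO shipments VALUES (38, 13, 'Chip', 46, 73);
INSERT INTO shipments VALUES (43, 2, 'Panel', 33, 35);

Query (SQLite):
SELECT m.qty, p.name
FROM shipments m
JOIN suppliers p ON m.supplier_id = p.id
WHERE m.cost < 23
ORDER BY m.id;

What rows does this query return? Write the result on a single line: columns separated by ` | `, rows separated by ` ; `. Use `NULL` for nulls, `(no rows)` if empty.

Each shipments row matches the suppliers row where supplier_id = suppliers.id.
Then keep rows with m.cost < 23.

172 | Uma ; 100 | Uma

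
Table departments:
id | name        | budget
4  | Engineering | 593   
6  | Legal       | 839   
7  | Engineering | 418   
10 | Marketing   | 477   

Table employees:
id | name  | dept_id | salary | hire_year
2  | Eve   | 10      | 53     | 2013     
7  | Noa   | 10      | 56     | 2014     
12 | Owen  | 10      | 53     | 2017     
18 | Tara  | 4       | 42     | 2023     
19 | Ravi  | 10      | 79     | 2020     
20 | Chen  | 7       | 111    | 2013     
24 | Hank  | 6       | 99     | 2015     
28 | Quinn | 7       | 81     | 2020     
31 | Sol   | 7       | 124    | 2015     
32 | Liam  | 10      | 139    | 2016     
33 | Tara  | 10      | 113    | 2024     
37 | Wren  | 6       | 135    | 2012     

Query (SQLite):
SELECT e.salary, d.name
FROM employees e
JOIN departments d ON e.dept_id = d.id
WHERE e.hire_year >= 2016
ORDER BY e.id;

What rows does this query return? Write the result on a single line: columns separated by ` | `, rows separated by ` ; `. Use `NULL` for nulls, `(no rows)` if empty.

Each employees row matches the departments row where dept_id = departments.id.
Then keep rows with e.hire_year >= 2016.

53 | Marketing ; 42 | Engineering ; 79 | Marketing ; 81 | Engineering ; 139 | Marketing ; 113 | Marketing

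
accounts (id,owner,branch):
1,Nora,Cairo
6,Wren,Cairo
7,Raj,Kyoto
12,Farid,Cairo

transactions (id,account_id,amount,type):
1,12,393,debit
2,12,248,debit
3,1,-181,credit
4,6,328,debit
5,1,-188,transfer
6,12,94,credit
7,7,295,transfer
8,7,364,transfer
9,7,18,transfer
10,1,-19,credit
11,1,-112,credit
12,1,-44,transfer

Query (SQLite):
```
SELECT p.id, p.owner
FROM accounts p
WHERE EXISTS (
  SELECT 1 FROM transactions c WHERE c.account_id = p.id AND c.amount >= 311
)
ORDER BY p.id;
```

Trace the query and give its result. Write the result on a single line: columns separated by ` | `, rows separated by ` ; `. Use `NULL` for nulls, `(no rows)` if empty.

For each accounts row, check whether any transactions with matching account_id has amount >= 311.
Keep rows where that is true.

6 | Wren ; 7 | Raj ; 12 | Farid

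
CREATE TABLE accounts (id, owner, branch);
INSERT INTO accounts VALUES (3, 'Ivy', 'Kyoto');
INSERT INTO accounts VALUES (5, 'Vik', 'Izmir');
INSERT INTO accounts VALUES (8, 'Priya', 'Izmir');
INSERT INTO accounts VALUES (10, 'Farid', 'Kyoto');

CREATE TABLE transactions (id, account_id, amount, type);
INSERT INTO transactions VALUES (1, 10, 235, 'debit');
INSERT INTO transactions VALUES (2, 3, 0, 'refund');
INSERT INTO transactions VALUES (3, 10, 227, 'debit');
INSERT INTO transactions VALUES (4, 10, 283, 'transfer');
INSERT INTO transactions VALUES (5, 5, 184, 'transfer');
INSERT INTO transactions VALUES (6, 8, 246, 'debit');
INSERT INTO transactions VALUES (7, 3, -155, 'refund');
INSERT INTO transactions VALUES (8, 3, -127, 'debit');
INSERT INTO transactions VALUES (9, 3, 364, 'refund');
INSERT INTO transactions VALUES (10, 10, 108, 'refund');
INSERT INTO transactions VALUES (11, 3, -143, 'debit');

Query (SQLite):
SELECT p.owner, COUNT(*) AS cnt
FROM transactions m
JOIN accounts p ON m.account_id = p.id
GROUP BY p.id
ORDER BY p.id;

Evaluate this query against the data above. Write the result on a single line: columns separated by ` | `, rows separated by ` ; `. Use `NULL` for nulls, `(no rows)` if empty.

Ivy | 5 ; Vik | 1 ; Priya | 1 ; Farid | 4

Join each transactions row to its accounts via account_id.
Group joined rows by accounts.id; compute COUNT(*) per group.
  3: ids {2, 7, 8, 9, 11} → COUNT(*)=5
  5: ids {5} → COUNT(*)=1
  8: ids {6} → COUNT(*)=1
  10: ids {1, 3, 4, 10} → COUNT(*)=4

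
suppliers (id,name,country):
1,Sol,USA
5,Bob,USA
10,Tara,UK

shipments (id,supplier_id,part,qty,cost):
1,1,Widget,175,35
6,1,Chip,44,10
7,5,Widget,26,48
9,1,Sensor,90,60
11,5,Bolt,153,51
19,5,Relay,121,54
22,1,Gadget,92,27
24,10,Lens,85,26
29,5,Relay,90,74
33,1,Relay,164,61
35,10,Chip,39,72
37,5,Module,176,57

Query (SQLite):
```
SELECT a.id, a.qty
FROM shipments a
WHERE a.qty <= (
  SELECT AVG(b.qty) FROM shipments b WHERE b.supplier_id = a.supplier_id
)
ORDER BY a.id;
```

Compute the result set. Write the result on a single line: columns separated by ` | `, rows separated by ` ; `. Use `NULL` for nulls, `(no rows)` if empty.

For each shipments row a, compute AVG(qty) over rows sharing a.supplier_id.
Keep row a if a.qty <= that per-group AVG.
  supplier_id=1: AVG(qty) = 113.0
  supplier_id=5: AVG(qty) = 113.2
  supplier_id=10: AVG(qty) = 62.0

6 | 44 ; 7 | 26 ; 9 | 90 ; 22 | 92 ; 29 | 90 ; 35 | 39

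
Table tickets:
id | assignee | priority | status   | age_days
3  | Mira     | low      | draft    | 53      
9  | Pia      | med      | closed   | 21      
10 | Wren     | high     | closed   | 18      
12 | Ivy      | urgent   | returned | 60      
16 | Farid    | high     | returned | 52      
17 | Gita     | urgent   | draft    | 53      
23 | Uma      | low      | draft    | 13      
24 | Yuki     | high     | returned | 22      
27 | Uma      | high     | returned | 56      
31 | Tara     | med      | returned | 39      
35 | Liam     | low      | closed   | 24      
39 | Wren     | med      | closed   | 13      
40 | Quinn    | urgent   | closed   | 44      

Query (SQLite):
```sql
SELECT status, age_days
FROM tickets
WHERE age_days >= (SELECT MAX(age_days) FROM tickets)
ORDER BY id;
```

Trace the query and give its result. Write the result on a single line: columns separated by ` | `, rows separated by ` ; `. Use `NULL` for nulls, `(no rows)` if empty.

returned | 60

Scalar subquery: MAX(age_days) over all tickets rows = 60.
Keep rows where age_days >= that value.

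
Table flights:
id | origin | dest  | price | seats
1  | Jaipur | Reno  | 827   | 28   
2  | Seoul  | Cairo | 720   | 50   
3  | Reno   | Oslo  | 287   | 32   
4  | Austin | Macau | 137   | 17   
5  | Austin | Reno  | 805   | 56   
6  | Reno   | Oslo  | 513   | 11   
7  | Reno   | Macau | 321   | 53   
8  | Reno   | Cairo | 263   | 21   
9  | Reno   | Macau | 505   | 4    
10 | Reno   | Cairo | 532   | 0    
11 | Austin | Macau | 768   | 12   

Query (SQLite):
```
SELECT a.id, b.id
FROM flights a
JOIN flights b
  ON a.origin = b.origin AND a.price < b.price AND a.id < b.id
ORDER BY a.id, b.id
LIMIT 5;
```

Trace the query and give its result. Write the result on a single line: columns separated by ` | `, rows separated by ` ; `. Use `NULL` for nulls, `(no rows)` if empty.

Pairs (a,b) with same origin, a.price < b.price, a.id < b.id.
origin groups: Austin:{4,5,11} Jaipur:{1} Reno:{3,6,7,8,9,10} Seoul:{2}
Ordered by (a.id, b.id); first 5.

3 | 6 ; 3 | 7 ; 3 | 9 ; 3 | 10 ; 4 | 5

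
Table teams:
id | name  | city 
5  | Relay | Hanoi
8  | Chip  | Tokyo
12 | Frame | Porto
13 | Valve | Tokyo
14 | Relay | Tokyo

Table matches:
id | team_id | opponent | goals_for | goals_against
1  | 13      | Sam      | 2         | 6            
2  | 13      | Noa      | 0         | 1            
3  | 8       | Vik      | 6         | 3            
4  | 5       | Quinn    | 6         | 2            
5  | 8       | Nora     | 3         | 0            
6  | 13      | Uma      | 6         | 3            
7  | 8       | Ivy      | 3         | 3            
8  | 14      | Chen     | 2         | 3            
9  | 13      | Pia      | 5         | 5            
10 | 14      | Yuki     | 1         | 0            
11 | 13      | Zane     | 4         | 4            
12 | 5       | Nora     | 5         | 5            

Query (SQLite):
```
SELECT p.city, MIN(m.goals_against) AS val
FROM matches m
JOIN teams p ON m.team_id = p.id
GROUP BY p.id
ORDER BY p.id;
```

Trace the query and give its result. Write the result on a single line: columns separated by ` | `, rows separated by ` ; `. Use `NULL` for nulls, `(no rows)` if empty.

Hanoi | 2 ; Tokyo | 0 ; Tokyo | 1 ; Tokyo | 0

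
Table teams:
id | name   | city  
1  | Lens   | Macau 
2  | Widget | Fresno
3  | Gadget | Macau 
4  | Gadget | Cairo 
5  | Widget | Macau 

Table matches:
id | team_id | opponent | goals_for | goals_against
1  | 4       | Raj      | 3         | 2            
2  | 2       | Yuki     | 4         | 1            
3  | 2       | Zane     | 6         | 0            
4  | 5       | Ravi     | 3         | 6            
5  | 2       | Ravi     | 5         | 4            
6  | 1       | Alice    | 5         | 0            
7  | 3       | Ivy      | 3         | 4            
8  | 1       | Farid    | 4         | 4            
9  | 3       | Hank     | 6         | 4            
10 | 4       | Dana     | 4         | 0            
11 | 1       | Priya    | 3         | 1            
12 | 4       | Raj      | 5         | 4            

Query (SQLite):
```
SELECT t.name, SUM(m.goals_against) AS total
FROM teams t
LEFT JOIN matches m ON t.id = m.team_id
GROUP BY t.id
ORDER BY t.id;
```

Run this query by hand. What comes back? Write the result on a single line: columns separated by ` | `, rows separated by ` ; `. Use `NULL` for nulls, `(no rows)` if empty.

Lens | 5 ; Widget | 5 ; Gadget | 8 ; Gadget | 6 ; Widget | 6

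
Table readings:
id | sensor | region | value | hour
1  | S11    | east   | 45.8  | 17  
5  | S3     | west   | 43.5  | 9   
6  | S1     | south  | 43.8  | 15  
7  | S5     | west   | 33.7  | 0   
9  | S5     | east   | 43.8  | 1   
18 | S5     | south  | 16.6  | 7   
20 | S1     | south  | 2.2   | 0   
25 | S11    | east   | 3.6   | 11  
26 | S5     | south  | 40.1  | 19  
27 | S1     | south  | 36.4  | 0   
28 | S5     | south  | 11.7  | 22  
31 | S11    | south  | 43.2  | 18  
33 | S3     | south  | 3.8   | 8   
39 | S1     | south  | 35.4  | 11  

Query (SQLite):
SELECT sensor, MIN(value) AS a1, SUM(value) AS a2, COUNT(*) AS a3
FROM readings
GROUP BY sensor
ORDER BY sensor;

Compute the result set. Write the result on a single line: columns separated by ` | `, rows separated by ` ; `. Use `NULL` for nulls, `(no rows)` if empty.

S1 | 2.2 | 117.8 | 4 ; S11 | 3.6 | 92.6 | 3 ; S3 | 3.8 | 47.3 | 2 ; S5 | 11.7 | 145.9 | 5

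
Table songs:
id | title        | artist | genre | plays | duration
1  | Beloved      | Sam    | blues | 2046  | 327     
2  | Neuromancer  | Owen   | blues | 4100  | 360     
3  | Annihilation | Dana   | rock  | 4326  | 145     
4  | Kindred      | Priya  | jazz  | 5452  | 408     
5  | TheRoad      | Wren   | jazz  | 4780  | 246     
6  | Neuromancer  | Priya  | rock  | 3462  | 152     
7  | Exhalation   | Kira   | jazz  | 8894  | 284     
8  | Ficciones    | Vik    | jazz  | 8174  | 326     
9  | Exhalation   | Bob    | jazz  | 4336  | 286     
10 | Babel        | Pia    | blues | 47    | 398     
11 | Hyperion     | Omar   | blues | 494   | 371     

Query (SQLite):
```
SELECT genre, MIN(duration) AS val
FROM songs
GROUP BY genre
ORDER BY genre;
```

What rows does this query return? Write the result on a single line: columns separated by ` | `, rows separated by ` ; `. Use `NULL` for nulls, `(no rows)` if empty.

blues | 327 ; jazz | 246 ; rock | 145

Partition songs by genre; compute MIN(duration) within each group.
  blues: ids {1, 2, 10, 11} → MIN(duration)=327
  jazz: ids {4, 5, 7, 8, 9} → MIN(duration)=246
  rock: ids {3, 6} → MIN(duration)=145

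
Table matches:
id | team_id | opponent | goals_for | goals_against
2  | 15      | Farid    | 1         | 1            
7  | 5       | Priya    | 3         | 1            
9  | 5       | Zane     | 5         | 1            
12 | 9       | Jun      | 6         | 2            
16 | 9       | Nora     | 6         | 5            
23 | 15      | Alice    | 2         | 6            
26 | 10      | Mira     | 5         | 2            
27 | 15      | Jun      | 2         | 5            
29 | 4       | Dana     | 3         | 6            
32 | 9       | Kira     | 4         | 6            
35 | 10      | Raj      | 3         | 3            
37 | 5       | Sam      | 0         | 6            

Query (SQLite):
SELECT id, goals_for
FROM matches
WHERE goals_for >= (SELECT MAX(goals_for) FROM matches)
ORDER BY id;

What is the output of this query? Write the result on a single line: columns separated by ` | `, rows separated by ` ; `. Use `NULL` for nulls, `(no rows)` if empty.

12 | 6 ; 16 | 6

Scalar subquery: MAX(goals_for) over all matches rows = 6.
Keep rows where goals_for >= that value.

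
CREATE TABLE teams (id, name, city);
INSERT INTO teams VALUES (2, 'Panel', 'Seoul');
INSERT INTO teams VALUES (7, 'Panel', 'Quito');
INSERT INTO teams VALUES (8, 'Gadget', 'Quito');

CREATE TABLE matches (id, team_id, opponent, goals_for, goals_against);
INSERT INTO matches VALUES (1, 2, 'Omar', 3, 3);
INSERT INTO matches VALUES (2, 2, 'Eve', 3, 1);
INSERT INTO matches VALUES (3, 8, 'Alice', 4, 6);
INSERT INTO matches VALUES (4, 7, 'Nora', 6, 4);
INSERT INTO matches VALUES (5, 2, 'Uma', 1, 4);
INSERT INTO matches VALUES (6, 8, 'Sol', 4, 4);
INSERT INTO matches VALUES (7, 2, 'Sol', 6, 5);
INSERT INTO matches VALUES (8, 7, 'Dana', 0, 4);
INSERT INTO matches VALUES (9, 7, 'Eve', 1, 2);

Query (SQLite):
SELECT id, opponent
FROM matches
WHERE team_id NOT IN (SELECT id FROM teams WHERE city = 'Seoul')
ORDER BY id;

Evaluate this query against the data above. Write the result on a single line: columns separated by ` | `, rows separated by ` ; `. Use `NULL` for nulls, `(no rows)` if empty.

Inner query: teams.id where city = 'Seoul'.
Outer: keep matches rows whose team_id is not in that set.
Inner query → {2}

3 | Alice ; 4 | Nora ; 6 | Sol ; 8 | Dana ; 9 | Eve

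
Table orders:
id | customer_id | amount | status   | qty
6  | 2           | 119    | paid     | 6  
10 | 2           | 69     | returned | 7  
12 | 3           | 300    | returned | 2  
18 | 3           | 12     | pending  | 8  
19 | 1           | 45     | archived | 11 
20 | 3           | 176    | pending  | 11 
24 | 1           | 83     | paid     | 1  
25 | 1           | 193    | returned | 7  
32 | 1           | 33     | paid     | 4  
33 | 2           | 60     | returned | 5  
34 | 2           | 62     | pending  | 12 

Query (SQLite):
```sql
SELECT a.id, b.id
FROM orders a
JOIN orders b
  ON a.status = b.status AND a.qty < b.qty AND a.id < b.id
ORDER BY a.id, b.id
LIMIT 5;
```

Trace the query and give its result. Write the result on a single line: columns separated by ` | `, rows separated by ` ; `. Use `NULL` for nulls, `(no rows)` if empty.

12 | 25 ; 12 | 33 ; 18 | 20 ; 18 | 34 ; 20 | 34

Pairs (a,b) with same status, a.qty < b.qty, a.id < b.id.
status groups: archived:{19} paid:{6,24,32} pending:{18,20,34} returned:{10,12,25,33}
Ordered by (a.id, b.id); first 5.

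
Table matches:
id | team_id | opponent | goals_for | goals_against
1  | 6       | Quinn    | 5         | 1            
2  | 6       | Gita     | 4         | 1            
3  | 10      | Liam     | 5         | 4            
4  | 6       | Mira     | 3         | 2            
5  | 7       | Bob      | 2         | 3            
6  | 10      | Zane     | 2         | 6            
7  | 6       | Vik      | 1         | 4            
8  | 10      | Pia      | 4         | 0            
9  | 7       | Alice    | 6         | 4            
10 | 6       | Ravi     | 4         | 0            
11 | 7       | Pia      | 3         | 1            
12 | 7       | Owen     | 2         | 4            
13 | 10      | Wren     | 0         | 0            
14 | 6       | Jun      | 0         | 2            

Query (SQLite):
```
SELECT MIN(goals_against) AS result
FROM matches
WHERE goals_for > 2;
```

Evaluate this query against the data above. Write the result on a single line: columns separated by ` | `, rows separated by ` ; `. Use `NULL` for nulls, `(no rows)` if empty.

0

Rows where goals_for > 2 → goals_against values: [1, 1, 4, 2, 0, 4, 0, 1].
MIN of non-NULL values = 0.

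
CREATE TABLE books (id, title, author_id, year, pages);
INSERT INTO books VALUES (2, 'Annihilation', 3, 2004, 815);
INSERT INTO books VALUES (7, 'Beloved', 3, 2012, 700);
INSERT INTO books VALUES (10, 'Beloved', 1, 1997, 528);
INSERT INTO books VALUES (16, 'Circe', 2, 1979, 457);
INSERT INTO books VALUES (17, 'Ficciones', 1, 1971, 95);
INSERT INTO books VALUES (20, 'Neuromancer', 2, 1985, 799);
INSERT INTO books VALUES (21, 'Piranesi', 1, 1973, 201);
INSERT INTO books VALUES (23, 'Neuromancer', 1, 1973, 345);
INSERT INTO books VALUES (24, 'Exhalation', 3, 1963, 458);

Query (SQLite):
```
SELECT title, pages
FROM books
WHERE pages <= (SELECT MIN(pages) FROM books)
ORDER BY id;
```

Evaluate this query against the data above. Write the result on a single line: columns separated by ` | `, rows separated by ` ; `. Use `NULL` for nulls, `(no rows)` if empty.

Ficciones | 95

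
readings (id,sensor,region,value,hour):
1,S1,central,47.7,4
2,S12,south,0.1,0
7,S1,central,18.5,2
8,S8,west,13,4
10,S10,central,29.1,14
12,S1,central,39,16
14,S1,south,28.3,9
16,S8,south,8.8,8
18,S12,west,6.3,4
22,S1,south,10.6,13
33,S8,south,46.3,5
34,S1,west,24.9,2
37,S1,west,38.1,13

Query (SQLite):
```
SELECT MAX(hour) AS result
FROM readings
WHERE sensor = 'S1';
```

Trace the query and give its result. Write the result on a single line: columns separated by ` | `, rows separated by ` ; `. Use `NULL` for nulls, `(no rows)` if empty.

16

Rows where sensor='S1' → hour values: [4, 2, 16, 9, 13, 2, 13].
MAX of non-NULL values = 16.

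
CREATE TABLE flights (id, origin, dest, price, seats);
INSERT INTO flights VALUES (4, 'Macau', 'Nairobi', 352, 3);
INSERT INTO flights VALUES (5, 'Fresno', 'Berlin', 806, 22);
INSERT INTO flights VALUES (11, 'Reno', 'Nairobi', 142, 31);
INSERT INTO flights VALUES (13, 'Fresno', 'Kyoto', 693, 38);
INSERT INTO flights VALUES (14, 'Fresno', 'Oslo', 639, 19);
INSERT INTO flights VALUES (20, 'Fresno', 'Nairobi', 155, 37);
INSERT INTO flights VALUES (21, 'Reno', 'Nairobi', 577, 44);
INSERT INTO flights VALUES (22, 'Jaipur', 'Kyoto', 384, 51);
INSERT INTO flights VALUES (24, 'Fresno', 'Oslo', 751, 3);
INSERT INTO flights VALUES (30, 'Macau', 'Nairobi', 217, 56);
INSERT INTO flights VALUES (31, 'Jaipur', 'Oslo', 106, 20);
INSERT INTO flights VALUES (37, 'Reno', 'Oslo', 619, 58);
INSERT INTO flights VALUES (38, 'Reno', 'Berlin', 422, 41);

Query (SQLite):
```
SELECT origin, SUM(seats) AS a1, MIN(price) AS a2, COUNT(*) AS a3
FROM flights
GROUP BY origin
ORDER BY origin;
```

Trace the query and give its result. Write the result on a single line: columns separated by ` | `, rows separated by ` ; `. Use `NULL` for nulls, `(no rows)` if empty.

Fresno | 119 | 155 | 5 ; Jaipur | 71 | 106 | 2 ; Macau | 59 | 217 | 2 ; Reno | 174 | 142 | 4

Group flights by origin.
Per group compute: SUM(seats), MIN(price), COUNT(*).
  Fresno: ids {5, 13, 14, 20, 24} → SUM(seats)=119, MIN(price)=155, COUNT(*)=5
  Jaipur: ids {22, 31} → SUM(seats)=71, MIN(price)=106, COUNT(*)=2
  Macau: ids {4, 30} → SUM(seats)=59, MIN(price)=217, COUNT(*)=2
  Reno: ids {11, 21, 37, 38} → SUM(seats)=174, MIN(price)=142, COUNT(*)=4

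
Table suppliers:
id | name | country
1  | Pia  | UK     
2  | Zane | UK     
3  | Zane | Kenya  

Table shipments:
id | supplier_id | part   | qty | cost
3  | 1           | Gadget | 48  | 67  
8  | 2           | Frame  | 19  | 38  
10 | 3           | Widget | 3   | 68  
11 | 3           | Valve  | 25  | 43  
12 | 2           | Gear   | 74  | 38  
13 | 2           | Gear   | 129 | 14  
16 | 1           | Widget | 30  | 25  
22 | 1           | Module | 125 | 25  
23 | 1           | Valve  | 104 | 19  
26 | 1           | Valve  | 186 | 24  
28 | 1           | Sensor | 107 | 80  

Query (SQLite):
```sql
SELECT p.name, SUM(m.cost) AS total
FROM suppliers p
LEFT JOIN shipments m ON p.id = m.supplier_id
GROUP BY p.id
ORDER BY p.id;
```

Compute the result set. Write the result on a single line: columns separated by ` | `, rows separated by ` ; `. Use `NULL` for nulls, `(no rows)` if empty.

Pia | 240 ; Zane | 90 ; Zane | 111

LEFT JOIN keeps every suppliers row; unmatched ones get NULL for shipments columns.
Group by suppliers.id and compute SUM(m.cost). SUM over an all-NULL group is NULL.
  1: ids {3, 16, 22, 23, 26, 28} → SUM(m.cost)=240
  2: ids {8, 12, 13} → SUM(m.cost)=90
  3: ids {10, 11} → SUM(m.cost)=111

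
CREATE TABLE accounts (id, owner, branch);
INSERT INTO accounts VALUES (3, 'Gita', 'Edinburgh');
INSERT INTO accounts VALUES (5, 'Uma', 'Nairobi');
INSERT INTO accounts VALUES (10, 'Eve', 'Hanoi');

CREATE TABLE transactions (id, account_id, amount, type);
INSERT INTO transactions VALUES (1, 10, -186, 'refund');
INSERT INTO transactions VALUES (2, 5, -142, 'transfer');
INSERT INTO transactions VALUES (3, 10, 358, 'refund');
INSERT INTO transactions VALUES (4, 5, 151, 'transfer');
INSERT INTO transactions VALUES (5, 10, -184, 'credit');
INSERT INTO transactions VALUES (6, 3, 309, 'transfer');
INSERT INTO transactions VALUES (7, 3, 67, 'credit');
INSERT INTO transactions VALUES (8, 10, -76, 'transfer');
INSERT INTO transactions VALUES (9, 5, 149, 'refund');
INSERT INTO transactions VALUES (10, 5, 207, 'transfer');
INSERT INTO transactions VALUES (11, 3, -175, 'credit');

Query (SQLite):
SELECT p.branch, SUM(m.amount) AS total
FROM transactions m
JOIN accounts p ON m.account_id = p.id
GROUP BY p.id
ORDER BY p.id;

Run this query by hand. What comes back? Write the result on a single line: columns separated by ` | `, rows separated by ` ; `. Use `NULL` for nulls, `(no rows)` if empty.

Join each transactions row to its accounts via account_id.
Group joined rows by accounts.id; compute SUM(m.amount) per group.
  3: ids {6, 7, 11} → SUM(m.amount)=201
  5: ids {2, 4, 9, 10} → SUM(m.amount)=365
  10: ids {1, 3, 5, 8} → SUM(m.amount)=-88

Edinburgh | 201 ; Nairobi | 365 ; Hanoi | -88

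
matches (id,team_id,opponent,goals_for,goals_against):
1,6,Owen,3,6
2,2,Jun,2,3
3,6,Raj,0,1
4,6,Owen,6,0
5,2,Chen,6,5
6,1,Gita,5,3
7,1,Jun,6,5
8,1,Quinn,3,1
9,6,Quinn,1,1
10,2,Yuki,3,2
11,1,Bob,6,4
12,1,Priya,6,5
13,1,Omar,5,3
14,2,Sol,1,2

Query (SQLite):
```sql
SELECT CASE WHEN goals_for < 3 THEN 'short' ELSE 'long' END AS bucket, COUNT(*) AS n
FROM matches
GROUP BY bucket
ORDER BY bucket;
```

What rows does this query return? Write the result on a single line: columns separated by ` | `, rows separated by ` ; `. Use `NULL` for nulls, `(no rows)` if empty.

long | 10 ; short | 4

Bucket rows by goals_for < 3 → 'short' else 'long'; count each bucket.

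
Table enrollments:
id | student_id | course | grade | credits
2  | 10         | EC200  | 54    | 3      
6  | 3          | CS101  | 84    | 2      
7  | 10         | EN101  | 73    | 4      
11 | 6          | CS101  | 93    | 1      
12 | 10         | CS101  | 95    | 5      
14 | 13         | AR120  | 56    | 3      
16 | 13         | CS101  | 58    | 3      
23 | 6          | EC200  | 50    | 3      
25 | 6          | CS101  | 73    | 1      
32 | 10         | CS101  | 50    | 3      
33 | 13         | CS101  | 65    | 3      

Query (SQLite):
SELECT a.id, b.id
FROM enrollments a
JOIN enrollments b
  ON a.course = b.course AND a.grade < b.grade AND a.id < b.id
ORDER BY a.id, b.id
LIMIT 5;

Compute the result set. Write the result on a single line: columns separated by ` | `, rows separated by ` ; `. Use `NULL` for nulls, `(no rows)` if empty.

Pairs (a,b) with same course, a.grade < b.grade, a.id < b.id.
course groups: AR120:{14} CS101:{6,11,12,16,25,32,33} EC200:{2,23} EN101:{7}
Ordered by (a.id, b.id); first 5.

6 | 11 ; 6 | 12 ; 11 | 12 ; 16 | 25 ; 16 | 33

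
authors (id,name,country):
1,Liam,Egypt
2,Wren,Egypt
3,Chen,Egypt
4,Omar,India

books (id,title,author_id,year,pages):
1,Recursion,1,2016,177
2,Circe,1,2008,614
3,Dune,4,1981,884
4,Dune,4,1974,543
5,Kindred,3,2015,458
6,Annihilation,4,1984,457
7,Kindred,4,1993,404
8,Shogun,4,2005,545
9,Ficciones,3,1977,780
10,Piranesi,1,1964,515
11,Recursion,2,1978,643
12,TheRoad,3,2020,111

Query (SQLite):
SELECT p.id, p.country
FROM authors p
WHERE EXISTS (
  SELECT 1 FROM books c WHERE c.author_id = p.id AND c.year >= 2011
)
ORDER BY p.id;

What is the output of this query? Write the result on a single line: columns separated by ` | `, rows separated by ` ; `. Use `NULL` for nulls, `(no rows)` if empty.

1 | Egypt ; 3 | Egypt

For each authors row, check whether any books with matching author_id has year >= 2011.
Keep rows where that is true.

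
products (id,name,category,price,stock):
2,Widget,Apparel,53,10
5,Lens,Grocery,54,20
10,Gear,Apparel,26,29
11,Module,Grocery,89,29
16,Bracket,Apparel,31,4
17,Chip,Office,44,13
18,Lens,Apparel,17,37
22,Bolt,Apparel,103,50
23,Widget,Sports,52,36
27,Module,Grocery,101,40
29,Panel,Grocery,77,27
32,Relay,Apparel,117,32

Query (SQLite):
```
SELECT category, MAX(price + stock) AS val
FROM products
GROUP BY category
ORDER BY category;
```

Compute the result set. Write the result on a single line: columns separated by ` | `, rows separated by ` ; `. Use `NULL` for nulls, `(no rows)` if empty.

Apparel | 153 ; Grocery | 141 ; Office | 57 ; Sports | 88

For each row compute price + stock.
Group by category; take MAX of the expression per group.
  Apparel: ids {2, 10, 16, 18, 22, 32} → MAX(price + stock)=153
  Grocery: ids {5, 11, 27, 29} → MAX(price + stock)=141
  Office: ids {17} → MAX(price + stock)=57
  Sports: ids {23} → MAX(price + stock)=88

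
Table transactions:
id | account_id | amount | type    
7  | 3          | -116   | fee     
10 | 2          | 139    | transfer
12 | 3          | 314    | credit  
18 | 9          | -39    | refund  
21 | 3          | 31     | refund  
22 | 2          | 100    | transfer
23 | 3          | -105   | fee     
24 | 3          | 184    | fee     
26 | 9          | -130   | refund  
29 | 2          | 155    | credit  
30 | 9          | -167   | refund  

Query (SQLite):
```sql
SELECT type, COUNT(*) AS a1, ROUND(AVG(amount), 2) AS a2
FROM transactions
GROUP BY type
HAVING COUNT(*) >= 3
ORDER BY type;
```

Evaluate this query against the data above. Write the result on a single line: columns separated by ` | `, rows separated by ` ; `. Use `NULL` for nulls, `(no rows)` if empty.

fee | 3 | -12.33 ; refund | 4 | -76.25

Group transactions by type.
Per group compute: COUNT(*), ROUND(AVG(amount), 2).
HAVING: drop groups with fewer than 3 rows.
  credit: ids {12, 29} → COUNT(*)=2, ROUND(AVG(amount), 2)=234.5
  fee: ids {7, 23, 24} → COUNT(*)=3, ROUND(AVG(amount), 2)=-12.33
  refund: ids {18, 21, 26, 30} → COUNT(*)=4, ROUND(AVG(amount), 2)=-76.25
  transfer: ids {10, 22} → COUNT(*)=2, ROUND(AVG(amount), 2)=119.5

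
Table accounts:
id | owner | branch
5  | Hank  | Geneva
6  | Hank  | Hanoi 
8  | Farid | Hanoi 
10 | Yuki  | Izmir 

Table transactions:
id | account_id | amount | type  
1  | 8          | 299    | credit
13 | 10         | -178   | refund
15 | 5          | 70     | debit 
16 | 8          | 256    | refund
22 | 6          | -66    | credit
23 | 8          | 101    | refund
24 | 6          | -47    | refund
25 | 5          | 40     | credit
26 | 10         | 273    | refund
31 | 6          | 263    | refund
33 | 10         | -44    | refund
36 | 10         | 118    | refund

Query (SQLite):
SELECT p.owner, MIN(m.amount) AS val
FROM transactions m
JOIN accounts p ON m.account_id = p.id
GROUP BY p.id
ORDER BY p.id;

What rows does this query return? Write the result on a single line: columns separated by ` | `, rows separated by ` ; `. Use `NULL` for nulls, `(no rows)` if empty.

Join each transactions row to its accounts via account_id.
Group joined rows by accounts.id; compute MIN(m.amount) per group.
  5: ids {15, 25} → MIN(m.amount)=40
  6: ids {22, 24, 31} → MIN(m.amount)=-66
  8: ids {1, 16, 23} → MIN(m.amount)=101
  10: ids {13, 26, 33, 36} → MIN(m.amount)=-178

Hank | 40 ; Hank | -66 ; Farid | 101 ; Yuki | -178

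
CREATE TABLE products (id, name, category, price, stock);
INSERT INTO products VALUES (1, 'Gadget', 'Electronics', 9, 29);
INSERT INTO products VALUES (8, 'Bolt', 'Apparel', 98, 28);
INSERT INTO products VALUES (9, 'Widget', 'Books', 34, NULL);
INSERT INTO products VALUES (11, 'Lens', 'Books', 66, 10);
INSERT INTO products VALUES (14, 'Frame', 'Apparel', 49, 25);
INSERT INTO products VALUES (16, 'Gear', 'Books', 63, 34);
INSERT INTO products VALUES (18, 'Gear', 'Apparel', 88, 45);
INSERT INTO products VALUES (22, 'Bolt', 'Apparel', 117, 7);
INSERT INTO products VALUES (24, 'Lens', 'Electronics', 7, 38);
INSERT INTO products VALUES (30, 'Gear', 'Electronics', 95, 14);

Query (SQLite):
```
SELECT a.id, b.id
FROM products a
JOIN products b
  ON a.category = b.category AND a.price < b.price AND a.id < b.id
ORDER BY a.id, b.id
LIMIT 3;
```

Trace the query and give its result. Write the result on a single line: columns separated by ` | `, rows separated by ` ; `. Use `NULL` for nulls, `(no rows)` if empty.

Pairs (a,b) with same category, a.price < b.price, a.id < b.id.
category groups: Apparel:{8,14,18,22} Books:{9,11,16} Electronics:{1,24,30}
Ordered by (a.id, b.id); first 3.

1 | 30 ; 8 | 22 ; 9 | 11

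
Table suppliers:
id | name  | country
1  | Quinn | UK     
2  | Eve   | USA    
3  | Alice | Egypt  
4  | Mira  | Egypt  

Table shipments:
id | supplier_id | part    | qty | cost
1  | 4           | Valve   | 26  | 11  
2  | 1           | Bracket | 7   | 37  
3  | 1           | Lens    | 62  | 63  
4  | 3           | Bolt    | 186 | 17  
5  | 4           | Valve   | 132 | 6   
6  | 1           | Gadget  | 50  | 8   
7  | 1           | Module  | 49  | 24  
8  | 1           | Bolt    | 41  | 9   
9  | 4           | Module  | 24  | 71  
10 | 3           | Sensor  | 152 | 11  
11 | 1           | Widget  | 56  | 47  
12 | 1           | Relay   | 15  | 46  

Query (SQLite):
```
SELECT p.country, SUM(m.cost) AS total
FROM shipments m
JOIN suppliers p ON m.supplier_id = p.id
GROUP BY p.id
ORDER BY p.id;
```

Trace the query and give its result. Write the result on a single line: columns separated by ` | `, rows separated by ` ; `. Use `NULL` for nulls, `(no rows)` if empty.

Join each shipments row to its suppliers via supplier_id.
Group joined rows by suppliers.id; compute SUM(m.cost) per group.
  1: ids {2, 3, 6, 7, 8, 11, 12} → SUM(m.cost)=234
  3: ids {4, 10} → SUM(m.cost)=28
  4: ids {1, 5, 9} → SUM(m.cost)=88

UK | 234 ; Egypt | 28 ; Egypt | 88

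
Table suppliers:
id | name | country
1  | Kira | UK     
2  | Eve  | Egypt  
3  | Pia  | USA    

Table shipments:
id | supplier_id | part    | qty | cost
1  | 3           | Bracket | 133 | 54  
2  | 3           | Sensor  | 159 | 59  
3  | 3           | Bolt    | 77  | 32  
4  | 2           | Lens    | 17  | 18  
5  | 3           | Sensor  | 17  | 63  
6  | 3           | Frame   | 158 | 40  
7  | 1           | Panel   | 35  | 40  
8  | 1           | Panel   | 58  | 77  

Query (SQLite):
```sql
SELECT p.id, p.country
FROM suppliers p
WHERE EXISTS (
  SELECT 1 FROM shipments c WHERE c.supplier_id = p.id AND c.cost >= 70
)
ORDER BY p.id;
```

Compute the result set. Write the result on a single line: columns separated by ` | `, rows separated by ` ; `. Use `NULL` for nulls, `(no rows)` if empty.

1 | UK

For each suppliers row, check whether any shipments with matching supplier_id has cost >= 70.
Keep rows where that is true.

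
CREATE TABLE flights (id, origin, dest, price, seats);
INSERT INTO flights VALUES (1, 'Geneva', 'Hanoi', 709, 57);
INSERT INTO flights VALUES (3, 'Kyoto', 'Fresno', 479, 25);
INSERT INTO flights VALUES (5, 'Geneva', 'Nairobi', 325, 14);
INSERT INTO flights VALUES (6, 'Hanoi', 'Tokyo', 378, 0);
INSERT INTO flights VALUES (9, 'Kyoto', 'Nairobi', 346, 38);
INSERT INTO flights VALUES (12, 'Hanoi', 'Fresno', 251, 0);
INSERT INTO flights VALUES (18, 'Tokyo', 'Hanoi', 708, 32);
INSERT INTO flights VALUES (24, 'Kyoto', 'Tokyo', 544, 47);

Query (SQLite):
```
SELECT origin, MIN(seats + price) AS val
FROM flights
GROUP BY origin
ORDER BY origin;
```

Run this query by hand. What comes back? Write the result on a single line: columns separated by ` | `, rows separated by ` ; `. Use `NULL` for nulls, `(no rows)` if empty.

Geneva | 339 ; Hanoi | 251 ; Kyoto | 384 ; Tokyo | 740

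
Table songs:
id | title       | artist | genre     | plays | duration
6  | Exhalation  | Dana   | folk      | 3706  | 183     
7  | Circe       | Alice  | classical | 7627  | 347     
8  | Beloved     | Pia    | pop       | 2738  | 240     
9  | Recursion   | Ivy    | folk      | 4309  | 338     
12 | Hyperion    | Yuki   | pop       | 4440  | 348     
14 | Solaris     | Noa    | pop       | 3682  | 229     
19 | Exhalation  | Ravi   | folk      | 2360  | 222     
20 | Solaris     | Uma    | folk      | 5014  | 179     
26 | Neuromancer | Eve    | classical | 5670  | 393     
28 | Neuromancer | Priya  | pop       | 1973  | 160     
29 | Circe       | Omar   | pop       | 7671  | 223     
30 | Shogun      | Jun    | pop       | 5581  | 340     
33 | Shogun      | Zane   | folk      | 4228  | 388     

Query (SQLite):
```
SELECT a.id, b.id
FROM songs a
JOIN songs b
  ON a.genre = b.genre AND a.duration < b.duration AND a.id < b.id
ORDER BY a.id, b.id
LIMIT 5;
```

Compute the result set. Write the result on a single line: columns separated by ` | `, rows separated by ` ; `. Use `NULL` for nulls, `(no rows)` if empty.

6 | 9 ; 6 | 19 ; 6 | 33 ; 7 | 26 ; 8 | 12

Pairs (a,b) with same genre, a.duration < b.duration, a.id < b.id.
genre groups: classical:{7,26} folk:{6,9,19,20,33} pop:{8,12,14,28,29,30}
Ordered by (a.id, b.id); first 5.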